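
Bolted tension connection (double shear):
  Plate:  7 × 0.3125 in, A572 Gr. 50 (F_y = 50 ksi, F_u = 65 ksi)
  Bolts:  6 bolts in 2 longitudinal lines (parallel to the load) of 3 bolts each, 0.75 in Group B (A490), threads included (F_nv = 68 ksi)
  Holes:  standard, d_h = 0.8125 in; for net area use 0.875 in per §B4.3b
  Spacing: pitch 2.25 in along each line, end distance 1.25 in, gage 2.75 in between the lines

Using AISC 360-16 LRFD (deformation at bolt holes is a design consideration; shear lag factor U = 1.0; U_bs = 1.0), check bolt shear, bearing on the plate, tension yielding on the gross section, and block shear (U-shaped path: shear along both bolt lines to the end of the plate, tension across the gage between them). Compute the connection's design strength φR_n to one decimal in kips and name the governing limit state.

Bolt shear: A_b = π(0.75)²/4 = 0.44179 in². φR_n = 0.75 × 68 × 0.44179 × 6 × 2 = 270.4 kips.
Bearing (0.3125 in plate, F_u = 65 ksi): end bolts L_c = 1.25 − 0.8125/2 = 0.84375, R_n = min(1.2×0.84375×0.3125×65, 2.4×0.75×0.3125×65) = 20.566 kips/bolt; interior L_c = 2.25 − 0.8125 = 1.4375, R_n = 35.039 kips/bolt. φR_n = 0.75 × (2×20.566 + 4×35.039) = 136.0 kips.
Tension yield (gross): A_g = 7×0.3125 = 2.1875 in². φR_n = 0.90 × 50 × 2.1875 = 98.4 kips.
Block shear: shear path 2×[1.25+2×2.25] = 2×5.75 in, A_gv = 3.5938, A_nv = 2×(5.75 − 2.5×0.875)×0.3125 = 2.2266 in²; tension across gage: (2.75 − 1×0.875)×0.3125 = 0.58594 in². R_n = min(0.6×65×2.2266, 0.6×50×3.5938) + 1.0×65×0.58594 = min(86.837, 107.81) + 38.086 = 124.92 kips. φR_n = 0.75 × 124.92 = 93.7 kips.
Governing: min(270.4, 136.0, 98.4, 93.7) = 93.7 kips → block shear.

93.7 kips (block shear governs)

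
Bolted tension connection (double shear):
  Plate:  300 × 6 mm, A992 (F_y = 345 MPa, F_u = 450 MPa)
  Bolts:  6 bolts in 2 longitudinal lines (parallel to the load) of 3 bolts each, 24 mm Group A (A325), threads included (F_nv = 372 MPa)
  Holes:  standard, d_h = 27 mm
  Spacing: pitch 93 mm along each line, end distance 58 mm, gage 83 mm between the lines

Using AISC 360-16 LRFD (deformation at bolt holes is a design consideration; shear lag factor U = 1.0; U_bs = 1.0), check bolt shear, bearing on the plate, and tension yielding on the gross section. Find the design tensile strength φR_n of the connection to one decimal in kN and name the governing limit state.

Bolt shear: A_b = π(24)²/4 = 452.39 mm². φR_n = 0.75 × 372 × 452.39 × 6 × 2 = 1514.6 kN.
Bearing (6 mm plate, F_u = 450 MPa): end bolts L_c = 58 − 27/2 = 44.5, R_n = min(1.2×44.5×6×450, 2.4×24×6×450) = 144.18 kN/bolt; interior L_c = 93 − 27 = 66, R_n = 155.52 kN/bolt. φR_n = 0.75 × (2×144.18 + 4×155.52) = 682.8 kN.
Tension yield (gross): A_g = 300×6 = 1800 mm². φR_n = 0.90 × 345 × 1800 = 558.9 kN.
Governing: min(1514.6, 682.8, 558.9) = 558.9 kN → gross-section yield.

558.9 kN (gross-section yield governs)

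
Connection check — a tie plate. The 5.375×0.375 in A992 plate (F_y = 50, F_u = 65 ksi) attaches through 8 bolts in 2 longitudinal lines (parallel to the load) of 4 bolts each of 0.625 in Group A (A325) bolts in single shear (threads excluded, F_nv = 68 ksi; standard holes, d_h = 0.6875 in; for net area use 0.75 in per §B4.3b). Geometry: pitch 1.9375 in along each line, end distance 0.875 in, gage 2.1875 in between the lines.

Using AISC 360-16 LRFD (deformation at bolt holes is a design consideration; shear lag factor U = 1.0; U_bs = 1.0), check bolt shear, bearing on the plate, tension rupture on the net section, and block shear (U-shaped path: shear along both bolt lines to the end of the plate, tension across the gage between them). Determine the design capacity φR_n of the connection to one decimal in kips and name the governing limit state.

Bolt shear: A_b = π(0.625)²/4 = 0.3068 in². φR_n = 0.75 × 68 × 0.3068 × 8 × 1 = 125.2 kips.
Bearing (0.375 in plate, F_u = 65 ksi): end bolts L_c = 0.875 − 0.6875/2 = 0.53125, R_n = min(1.2×0.53125×0.375×65, 2.4×0.625×0.375×65) = 15.539 kips/bolt; interior L_c = 1.9375 − 0.6875 = 1.25, R_n = 36.563 kips/bolt. φR_n = 0.75 × (2×15.539 + 6×36.563) = 187.8 kips.
Tension rupture (net): A_n = (5.375 − 2×0.75)×0.375 = 1.4531 in² (U = 1.0, A_e = A_n). φR_n = 0.75 × 65 × 1.4531 = 70.8 kips.
Block shear: shear path 2×[0.875+3×1.9375] = 2×6.6875 in, A_gv = 5.0156, A_nv = 2×(6.6875 − 3.5×0.75)×0.375 = 3.0469 in²; tension across gage: (2.1875 − 1×0.75)×0.375 = 0.53906 in². R_n = min(0.6×65×3.0469, 0.6×50×5.0156) + 1.0×65×0.53906 = min(118.83, 150.47) + 35.039 = 153.87 kips. φR_n = 0.75 × 153.87 = 115.4 kips.
Governing: min(125.2, 187.8, 70.8, 115.4) = 70.8 kips → net-section rupture.

70.8 kips (net-section rupture governs)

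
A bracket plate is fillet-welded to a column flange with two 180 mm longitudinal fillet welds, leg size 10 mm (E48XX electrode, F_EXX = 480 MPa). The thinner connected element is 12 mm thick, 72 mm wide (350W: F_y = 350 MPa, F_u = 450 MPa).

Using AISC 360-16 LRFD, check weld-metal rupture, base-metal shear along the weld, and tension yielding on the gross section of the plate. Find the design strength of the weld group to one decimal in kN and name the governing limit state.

Weld metal: throat = 0.707×10 = 7.07 mm, L = 2×180 = 360 mm. φR_n = 0.75 × 0.6 × 480 × 7.07 × 360 = 549.8 kN.
Base metal shear (12 mm plate): yield φR_n = 1.0×0.6×350×12×360 = 907.2 kN; rupture φR_n = 0.75×0.6×450×12×360 = 874.8 kN; take 874.8 kN (rupture).
Tension yield (gross): A_g = 72×12 = 864 mm². φR_n = 0.90 × 350 × 864 = 272.2 kN.
Governing: min(549.8, 874.8, 272.2) = 272.2 kN → gross-section yield.

272.2 kN (gross-section yield governs)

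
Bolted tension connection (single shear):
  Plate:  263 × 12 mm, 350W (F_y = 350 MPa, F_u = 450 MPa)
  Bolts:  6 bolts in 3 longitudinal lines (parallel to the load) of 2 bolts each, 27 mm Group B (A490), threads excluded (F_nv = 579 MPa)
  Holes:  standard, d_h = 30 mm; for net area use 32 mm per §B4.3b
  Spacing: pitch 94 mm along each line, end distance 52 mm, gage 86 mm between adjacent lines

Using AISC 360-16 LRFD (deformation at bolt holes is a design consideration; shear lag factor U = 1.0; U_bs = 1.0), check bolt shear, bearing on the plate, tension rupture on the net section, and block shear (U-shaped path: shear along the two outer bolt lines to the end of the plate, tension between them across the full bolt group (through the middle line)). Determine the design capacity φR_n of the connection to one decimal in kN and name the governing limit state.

Bolt shear: A_b = π(27)²/4 = 572.56 mm². φR_n = 0.75 × 579 × 572.56 × 6 × 1 = 1491.8 kN.
Bearing (12 mm plate, F_u = 450 MPa): end bolts L_c = 52 − 30/2 = 37, R_n = min(1.2×37×12×450, 2.4×27×12×450) = 239.76 kN/bolt; interior L_c = 94 − 30 = 64, R_n = 349.92 kN/bolt. φR_n = 0.75 × (3×239.76 + 3×349.92) = 1326.8 kN.
Tension rupture (net): A_n = (263 − 3×32)×12 = 2004 mm² (U = 1.0, A_e = A_n). φR_n = 0.75 × 450 × 2004 = 676.4 kN.
Block shear: shear path 2×[52+1×94] = 2×146 mm, A_gv = 3504, A_nv = 2×(146 − 1.5×32)×12 = 2352 mm²; tension across gage: (172 − 2×32)×12 = 1296 mm². R_n = min(0.6×450×2352, 0.6×350×3504) + 1.0×450×1296 = min(635.04, 735.84) + 583.2 = 1218.2 kN. φR_n = 0.75 × 1218.2 = 913.7 kN.
Governing: min(1491.8, 1326.8, 676.4, 913.7) = 676.4 kN → net-section rupture.

676.4 kN (net-section rupture governs)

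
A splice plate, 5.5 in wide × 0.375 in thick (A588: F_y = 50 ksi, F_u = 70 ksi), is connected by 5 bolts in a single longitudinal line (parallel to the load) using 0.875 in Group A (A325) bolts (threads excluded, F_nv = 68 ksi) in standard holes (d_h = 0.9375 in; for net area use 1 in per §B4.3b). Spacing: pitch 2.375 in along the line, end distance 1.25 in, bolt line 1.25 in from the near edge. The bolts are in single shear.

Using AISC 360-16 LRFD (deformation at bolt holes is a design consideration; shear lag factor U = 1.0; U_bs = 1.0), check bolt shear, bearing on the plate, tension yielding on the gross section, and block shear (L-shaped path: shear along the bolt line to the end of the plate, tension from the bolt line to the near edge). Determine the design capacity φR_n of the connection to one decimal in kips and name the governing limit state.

Bolt shear: A_b = π(0.875)²/4 = 0.60132 in². φR_n = 0.75 × 68 × 0.60132 × 5 × 1 = 153.3 kips.
Bearing (0.375 in plate, F_u = 70 ksi): end bolts L_c = 1.25 − 0.9375/2 = 0.78125, R_n = min(1.2×0.78125×0.375×70, 2.4×0.875×0.375×70) = 24.609 kips/bolt; interior L_c = 2.375 − 0.9375 = 1.4375, R_n = 45.281 kips/bolt. φR_n = 0.75 × (1×24.609 + 4×45.281) = 154.3 kips.
Tension yield (gross): A_g = 5.5×0.375 = 2.0625 in². φR_n = 0.90 × 50 × 2.0625 = 92.8 kips.
Block shear: shear path 1×[1.25+4×2.375] = 1×10.75 in, A_gv = 4.0313, A_nv = 1×(10.75 − 4.5×1)×0.375 = 2.3438 in²; tension to near edge: (1.25 − 0.5×1)×0.375 = 0.28125 in². R_n = min(0.6×70×2.3438, 0.6×50×4.0313) + 1.0×70×0.28125 = min(98.44, 120.94) + 19.688 = 118.13 kips. φR_n = 0.75 × 118.13 = 88.6 kips.
Governing: min(153.3, 154.3, 92.8, 88.6) = 88.6 kips → block shear.

88.6 kips (block shear governs)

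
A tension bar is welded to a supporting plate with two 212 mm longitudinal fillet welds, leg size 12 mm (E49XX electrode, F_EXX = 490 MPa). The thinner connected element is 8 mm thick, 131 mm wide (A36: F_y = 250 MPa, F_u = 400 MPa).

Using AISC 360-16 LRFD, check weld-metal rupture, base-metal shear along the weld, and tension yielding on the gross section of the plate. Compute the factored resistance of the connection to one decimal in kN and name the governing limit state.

235.8 kN (gross-section yield governs)

Weld metal: throat = 0.707×12 = 8.484 mm, L = 2×212 = 424 mm. φR_n = 0.75 × 0.6 × 490 × 8.484 × 424 = 793.2 kN.
Base metal shear (8 mm plate): yield φR_n = 1.0×0.6×250×8×424 = 508.8 kN; rupture φR_n = 0.75×0.6×400×8×424 = 610.6 kN; take 508.8 kN (yield).
Tension yield (gross): A_g = 131×8 = 1048 mm². φR_n = 0.90 × 250 × 1048 = 235.8 kN.
Governing: min(793.2, 508.8, 235.8) = 235.8 kN → gross-section yield.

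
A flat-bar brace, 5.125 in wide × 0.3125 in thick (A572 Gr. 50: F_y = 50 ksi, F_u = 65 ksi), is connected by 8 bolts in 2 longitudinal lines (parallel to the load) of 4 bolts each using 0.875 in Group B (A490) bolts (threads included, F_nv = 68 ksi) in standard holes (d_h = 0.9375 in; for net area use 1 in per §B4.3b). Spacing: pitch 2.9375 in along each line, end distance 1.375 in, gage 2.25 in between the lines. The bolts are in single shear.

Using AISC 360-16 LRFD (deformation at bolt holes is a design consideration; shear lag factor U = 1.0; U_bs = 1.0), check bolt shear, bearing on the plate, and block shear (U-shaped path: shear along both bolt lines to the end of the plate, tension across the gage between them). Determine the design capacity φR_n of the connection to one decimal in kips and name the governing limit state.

Bolt shear: A_b = π(0.875)²/4 = 0.60132 in². φR_n = 0.75 × 68 × 0.60132 × 8 × 1 = 245.3 kips.
Bearing (0.3125 in plate, F_u = 65 ksi): end bolts L_c = 1.375 − 0.9375/2 = 0.90625, R_n = min(1.2×0.90625×0.3125×65, 2.4×0.875×0.3125×65) = 22.09 kips/bolt; interior L_c = 2.9375 − 0.9375 = 2, R_n = 42.656 kips/bolt. φR_n = 0.75 × (2×22.09 + 6×42.656) = 225.1 kips.
Block shear: shear path 2×[1.375+3×2.9375] = 2×10.1875 in, A_gv = 6.3672, A_nv = 2×(10.1875 − 3.5×1)×0.3125 = 4.1797 in²; tension across gage: (2.25 − 1×1)×0.3125 = 0.39063 in². R_n = min(0.6×65×4.1797, 0.6×50×6.3672) + 1.0×65×0.39063 = min(163.01, 191.02) + 25.391 = 188.4 kips. φR_n = 0.75 × 188.4 = 141.3 kips.
Governing: min(245.3, 225.1, 141.3) = 141.3 kips → block shear.

141.3 kips (block shear governs)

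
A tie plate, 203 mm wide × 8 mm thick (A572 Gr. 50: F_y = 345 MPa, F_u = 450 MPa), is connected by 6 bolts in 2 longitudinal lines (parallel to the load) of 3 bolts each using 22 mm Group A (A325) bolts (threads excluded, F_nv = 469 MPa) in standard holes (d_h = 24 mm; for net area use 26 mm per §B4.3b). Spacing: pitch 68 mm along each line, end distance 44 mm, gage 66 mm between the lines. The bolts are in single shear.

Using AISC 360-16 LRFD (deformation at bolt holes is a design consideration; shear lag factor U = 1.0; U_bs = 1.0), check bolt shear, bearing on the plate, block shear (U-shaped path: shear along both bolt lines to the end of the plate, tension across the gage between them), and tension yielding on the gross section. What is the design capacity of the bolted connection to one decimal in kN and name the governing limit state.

480.6 kN (block shear governs)

Bolt shear: A_b = π(22)²/4 = 380.13 mm². φR_n = 0.75 × 469 × 380.13 × 6 × 1 = 802.3 kN.
Bearing (8 mm plate, F_u = 450 MPa): end bolts L_c = 44 − 24/2 = 32, R_n = min(1.2×32×8×450, 2.4×22×8×450) = 138.24 kN/bolt; interior L_c = 68 − 24 = 44, R_n = 190.08 kN/bolt. φR_n = 0.75 × (2×138.24 + 4×190.08) = 777.6 kN.
Block shear: shear path 2×[44+2×68] = 2×180 mm, A_gv = 2880, A_nv = 2×(180 − 2.5×26)×8 = 1840 mm²; tension across gage: (66 − 1×26)×8 = 320 mm². R_n = min(0.6×450×1840, 0.6×345×2880) + 1.0×450×320 = min(496.8, 596.16) + 144 = 640.8 kN. φR_n = 0.75 × 640.8 = 480.6 kN.
Tension yield (gross): A_g = 203×8 = 1624 mm². φR_n = 0.90 × 345 × 1624 = 504.3 kN.
Governing: min(802.3, 777.6, 480.6, 504.3) = 480.6 kN → block shear.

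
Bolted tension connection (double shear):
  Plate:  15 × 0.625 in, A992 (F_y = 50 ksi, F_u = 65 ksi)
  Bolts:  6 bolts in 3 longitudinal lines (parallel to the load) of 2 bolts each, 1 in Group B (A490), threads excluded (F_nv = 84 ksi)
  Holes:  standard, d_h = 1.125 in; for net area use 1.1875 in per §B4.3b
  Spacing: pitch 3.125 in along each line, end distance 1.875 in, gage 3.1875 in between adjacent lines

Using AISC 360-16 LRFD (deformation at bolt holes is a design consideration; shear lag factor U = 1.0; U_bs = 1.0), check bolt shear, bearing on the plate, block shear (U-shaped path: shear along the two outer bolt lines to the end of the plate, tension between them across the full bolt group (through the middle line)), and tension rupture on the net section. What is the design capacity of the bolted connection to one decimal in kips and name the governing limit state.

239.6 kips (block shear governs)

Bolt shear: A_b = π(1)²/4 = 0.7854 in². φR_n = 0.75 × 84 × 0.7854 × 6 × 2 = 593.8 kips.
Bearing (0.625 in plate, F_u = 65 ksi): end bolts L_c = 1.875 − 1.125/2 = 1.3125, R_n = min(1.2×1.3125×0.625×65, 2.4×1×0.625×65) = 63.984 kips/bolt; interior L_c = 3.125 − 1.125 = 2, R_n = 97.5 kips/bolt. φR_n = 0.75 × (3×63.984 + 3×97.5) = 363.3 kips.
Block shear: shear path 2×[1.875+1×3.125] = 2×5 in, A_gv = 6.25, A_nv = 2×(5 − 1.5×1.1875)×0.625 = 4.0234 in²; tension across gage: (6.375 − 2×1.1875)×0.625 = 2.5 in². R_n = min(0.6×65×4.0234, 0.6×50×6.25) + 1.0×65×2.5 = min(156.91, 187.5) + 162.5 = 319.41 kips. φR_n = 0.75 × 319.41 = 239.6 kips.
Tension rupture (net): A_n = (15 − 3×1.1875)×0.625 = 7.1484 in² (U = 1.0, A_e = A_n). φR_n = 0.75 × 65 × 7.1484 = 348.5 kips.
Governing: min(593.8, 363.3, 239.6, 348.5) = 239.6 kips → block shear.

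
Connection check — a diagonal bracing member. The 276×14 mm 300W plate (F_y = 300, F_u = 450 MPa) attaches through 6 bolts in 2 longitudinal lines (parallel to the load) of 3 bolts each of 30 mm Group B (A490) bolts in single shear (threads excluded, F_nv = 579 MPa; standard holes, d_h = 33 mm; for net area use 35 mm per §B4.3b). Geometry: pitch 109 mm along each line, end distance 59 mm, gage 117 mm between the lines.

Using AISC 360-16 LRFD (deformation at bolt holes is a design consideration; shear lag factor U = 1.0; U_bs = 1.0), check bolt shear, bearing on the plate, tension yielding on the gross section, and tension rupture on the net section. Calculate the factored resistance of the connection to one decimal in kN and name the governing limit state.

973.4 kN (net-section rupture governs)

Bolt shear: A_b = π(30)²/4 = 706.86 mm². φR_n = 0.75 × 579 × 706.86 × 6 × 1 = 1841.7 kN.
Bearing (14 mm plate, F_u = 450 MPa): end bolts L_c = 59 − 33/2 = 42.5, R_n = min(1.2×42.5×14×450, 2.4×30×14×450) = 321.3 kN/bolt; interior L_c = 109 − 33 = 76, R_n = 453.6 kN/bolt. φR_n = 0.75 × (2×321.3 + 4×453.6) = 1842.8 kN.
Tension yield (gross): A_g = 276×14 = 3864 mm². φR_n = 0.90 × 300 × 3864 = 1043.3 kN.
Tension rupture (net): A_n = (276 − 2×35)×14 = 2884 mm² (U = 1.0, A_e = A_n). φR_n = 0.75 × 450 × 2884 = 973.4 kN.
Governing: min(1841.7, 1842.8, 1043.3, 973.4) = 973.4 kN → net-section rupture.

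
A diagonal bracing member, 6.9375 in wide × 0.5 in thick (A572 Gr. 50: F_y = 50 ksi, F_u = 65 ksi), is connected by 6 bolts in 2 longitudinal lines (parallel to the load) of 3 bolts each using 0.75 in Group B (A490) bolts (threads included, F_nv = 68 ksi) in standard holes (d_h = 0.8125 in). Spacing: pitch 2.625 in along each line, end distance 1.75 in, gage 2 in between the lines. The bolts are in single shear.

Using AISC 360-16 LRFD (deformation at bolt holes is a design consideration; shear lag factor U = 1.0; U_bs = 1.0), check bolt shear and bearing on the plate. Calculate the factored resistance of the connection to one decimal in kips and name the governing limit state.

Bolt shear: A_b = π(0.75)²/4 = 0.44179 in². φR_n = 0.75 × 68 × 0.44179 × 6 × 1 = 135.2 kips.
Bearing (0.5 in plate, F_u = 65 ksi): end bolts L_c = 1.75 − 0.8125/2 = 1.34375, R_n = min(1.2×1.34375×0.5×65, 2.4×0.75×0.5×65) = 52.406 kips/bolt; interior L_c = 2.625 − 0.8125 = 1.8125, R_n = 58.5 kips/bolt. φR_n = 0.75 × (2×52.406 + 4×58.5) = 254.1 kips.
Governing: min(135.2, 254.1) = 135.2 kips → bolt shear.

135.2 kips (bolt shear governs)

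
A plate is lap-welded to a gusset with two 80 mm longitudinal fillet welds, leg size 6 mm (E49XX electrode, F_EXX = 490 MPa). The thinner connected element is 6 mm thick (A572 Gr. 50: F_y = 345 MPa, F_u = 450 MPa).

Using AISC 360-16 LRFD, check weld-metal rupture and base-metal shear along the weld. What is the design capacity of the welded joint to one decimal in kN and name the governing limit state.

149.7 kN (weld metal governs)

Weld metal: throat = 0.707×6 = 4.242 mm, L = 2×80 = 160 mm. φR_n = 0.75 × 0.6 × 490 × 4.242 × 160 = 149.7 kN.
Base metal shear (6 mm plate): yield φR_n = 1.0×0.6×345×6×160 = 198.7 kN; rupture φR_n = 0.75×0.6×450×6×160 = 194.4 kN; take 194.4 kN (rupture).
Governing: min(149.7, 194.4) = 149.7 kN → weld metal.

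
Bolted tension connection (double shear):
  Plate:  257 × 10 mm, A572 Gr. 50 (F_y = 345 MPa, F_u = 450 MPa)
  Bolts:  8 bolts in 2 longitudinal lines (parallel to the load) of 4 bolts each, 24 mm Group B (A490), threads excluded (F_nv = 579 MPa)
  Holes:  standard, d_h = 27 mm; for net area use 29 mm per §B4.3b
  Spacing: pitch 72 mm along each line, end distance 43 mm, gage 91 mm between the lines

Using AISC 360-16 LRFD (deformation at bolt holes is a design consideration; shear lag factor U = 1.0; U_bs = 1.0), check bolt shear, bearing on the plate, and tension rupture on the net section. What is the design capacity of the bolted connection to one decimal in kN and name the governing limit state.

671.6 kN (net-section rupture governs)

Bolt shear: A_b = π(24)²/4 = 452.39 mm². φR_n = 0.75 × 579 × 452.39 × 8 × 2 = 3143.2 kN.
Bearing (10 mm plate, F_u = 450 MPa): end bolts L_c = 43 − 27/2 = 29.5, R_n = min(1.2×29.5×10×450, 2.4×24×10×450) = 159.3 kN/bolt; interior L_c = 72 − 27 = 45, R_n = 243 kN/bolt. φR_n = 0.75 × (2×159.3 + 6×243) = 1332.5 kN.
Tension rupture (net): A_n = (257 − 2×29)×10 = 1990 mm² (U = 1.0, A_e = A_n). φR_n = 0.75 × 450 × 1990 = 671.6 kN.
Governing: min(3143.2, 1332.5, 671.6) = 671.6 kN → net-section rupture.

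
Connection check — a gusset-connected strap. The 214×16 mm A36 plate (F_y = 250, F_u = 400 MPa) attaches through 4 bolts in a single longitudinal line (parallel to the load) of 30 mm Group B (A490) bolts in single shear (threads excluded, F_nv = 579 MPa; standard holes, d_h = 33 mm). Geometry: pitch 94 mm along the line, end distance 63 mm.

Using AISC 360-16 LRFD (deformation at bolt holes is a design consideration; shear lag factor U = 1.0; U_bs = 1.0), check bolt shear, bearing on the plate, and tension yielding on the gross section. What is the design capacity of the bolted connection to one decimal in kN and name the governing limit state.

770.4 kN (gross-section yield governs)

Bolt shear: A_b = π(30)²/4 = 706.86 mm². φR_n = 0.75 × 579 × 706.86 × 4 × 1 = 1227.8 kN.
Bearing (16 mm plate, F_u = 400 MPa): end bolts L_c = 63 − 33/2 = 46.5, R_n = min(1.2×46.5×16×400, 2.4×30×16×400) = 357.12 kN/bolt; interior L_c = 94 − 33 = 61, R_n = 460.8 kN/bolt. φR_n = 0.75 × (1×357.12 + 3×460.8) = 1304.6 kN.
Tension yield (gross): A_g = 214×16 = 3424 mm². φR_n = 0.90 × 250 × 3424 = 770.4 kN.
Governing: min(1227.8, 1304.6, 770.4) = 770.4 kN → gross-section yield.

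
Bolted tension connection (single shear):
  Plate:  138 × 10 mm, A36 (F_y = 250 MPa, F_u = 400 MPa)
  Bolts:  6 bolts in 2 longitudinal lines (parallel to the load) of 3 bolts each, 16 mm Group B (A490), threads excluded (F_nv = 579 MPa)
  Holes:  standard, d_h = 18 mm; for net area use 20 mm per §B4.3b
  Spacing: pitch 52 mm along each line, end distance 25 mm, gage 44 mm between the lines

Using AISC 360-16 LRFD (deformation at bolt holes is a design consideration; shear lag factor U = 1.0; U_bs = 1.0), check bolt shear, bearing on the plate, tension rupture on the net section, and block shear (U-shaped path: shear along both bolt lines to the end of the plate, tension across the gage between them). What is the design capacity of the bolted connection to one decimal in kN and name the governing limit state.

294.0 kN (net-section rupture governs)

Bolt shear: A_b = π(16)²/4 = 201.06 mm². φR_n = 0.75 × 579 × 201.06 × 6 × 1 = 523.9 kN.
Bearing (10 mm plate, F_u = 400 MPa): end bolts L_c = 25 − 18/2 = 16, R_n = min(1.2×16×10×400, 2.4×16×10×400) = 76.8 kN/bolt; interior L_c = 52 − 18 = 34, R_n = 153.6 kN/bolt. φR_n = 0.75 × (2×76.8 + 4×153.6) = 576.0 kN.
Tension rupture (net): A_n = (138 − 2×20)×10 = 980 mm² (U = 1.0, A_e = A_n). φR_n = 0.75 × 400 × 980 = 294.0 kN.
Block shear: shear path 2×[25+2×52] = 2×129 mm, A_gv = 2580, A_nv = 2×(129 − 2.5×20)×10 = 1580 mm²; tension across gage: (44 − 1×20)×10 = 240 mm². R_n = min(0.6×400×1580, 0.6×250×2580) + 1.0×400×240 = min(379.2, 387) + 96 = 475.2 kN. φR_n = 0.75 × 475.2 = 356.4 kN.
Governing: min(523.9, 576.0, 294.0, 356.4) = 294.0 kN → net-section rupture.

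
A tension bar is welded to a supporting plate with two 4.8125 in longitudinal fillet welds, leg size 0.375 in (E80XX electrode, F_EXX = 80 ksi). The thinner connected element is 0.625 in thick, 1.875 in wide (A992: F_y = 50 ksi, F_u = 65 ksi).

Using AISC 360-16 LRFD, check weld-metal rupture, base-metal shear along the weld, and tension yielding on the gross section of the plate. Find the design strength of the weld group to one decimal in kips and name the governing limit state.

Weld metal: throat = 0.707×0.375 = 0.26513 in, L = 2×4.8125 = 9.625 in. φR_n = 0.75 × 0.6 × 80 × 0.26513 × 9.625 = 91.9 kips.
Base metal shear (0.625 in plate): yield φR_n = 1.0×0.6×50×0.625×9.625 = 180.5 kips; rupture φR_n = 0.75×0.6×65×0.625×9.625 = 176.0 kips; take 176.0 kips (rupture).
Tension yield (gross): A_g = 1.875×0.625 = 1.1719 in². φR_n = 0.90 × 50 × 1.1719 = 52.7 kips.
Governing: min(91.9, 176.0, 52.7) = 52.7 kips → gross-section yield.

52.7 kips (gross-section yield governs)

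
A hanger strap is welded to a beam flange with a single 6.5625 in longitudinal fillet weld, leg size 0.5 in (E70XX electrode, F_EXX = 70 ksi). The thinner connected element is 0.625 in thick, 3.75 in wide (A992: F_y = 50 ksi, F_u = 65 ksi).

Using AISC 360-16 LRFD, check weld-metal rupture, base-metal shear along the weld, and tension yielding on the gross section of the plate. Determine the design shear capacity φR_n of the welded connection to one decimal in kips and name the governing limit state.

73.1 kips (weld metal governs)

Weld metal: throat = 0.707×0.5 = 0.3535 in, L = 6.5625 in. φR_n = 0.75 × 0.6 × 70 × 0.3535 × 6.5625 = 73.1 kips.
Base metal shear (0.625 in plate): yield φR_n = 1.0×0.6×50×0.625×6.5625 = 123.0 kips; rupture φR_n = 0.75×0.6×65×0.625×6.5625 = 120.0 kips; take 120.0 kips (rupture).
Tension yield (gross): A_g = 3.75×0.625 = 2.3438 in². φR_n = 0.90 × 50 × 2.3438 = 105.5 kips.
Governing: min(73.1, 120.0, 105.5) = 73.1 kips → weld metal.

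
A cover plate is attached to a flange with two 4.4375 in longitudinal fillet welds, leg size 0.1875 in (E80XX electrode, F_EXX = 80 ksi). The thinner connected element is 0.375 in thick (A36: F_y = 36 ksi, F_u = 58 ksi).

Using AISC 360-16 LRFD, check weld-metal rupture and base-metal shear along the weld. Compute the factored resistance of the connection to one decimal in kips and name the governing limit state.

42.4 kips (weld metal governs)

Weld metal: throat = 0.707×0.1875 = 0.13256 in, L = 2×4.4375 = 8.875 in. φR_n = 0.75 × 0.6 × 80 × 0.13256 × 8.875 = 42.4 kips.
Base metal shear (0.375 in plate): yield φR_n = 1.0×0.6×36×0.375×8.875 = 71.9 kips; rupture φR_n = 0.75×0.6×58×0.375×8.875 = 86.9 kips; take 71.9 kips (yield).
Governing: min(42.4, 71.9) = 42.4 kips → weld metal.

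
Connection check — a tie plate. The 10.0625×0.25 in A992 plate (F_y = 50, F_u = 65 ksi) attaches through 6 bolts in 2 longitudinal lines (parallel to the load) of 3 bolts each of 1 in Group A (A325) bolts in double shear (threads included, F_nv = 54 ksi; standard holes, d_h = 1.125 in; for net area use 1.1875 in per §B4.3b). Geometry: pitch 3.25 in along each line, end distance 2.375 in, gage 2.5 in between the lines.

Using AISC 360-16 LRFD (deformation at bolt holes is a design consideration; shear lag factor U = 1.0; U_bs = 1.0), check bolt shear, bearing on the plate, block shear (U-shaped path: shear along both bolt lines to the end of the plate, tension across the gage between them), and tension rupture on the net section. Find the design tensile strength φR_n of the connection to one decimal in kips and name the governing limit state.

Bolt shear: A_b = π(1)²/4 = 0.7854 in². φR_n = 0.75 × 54 × 0.7854 × 6 × 2 = 381.7 kips.
Bearing (0.25 in plate, F_u = 65 ksi): end bolts L_c = 2.375 − 1.125/2 = 1.8125, R_n = min(1.2×1.8125×0.25×65, 2.4×1×0.25×65) = 35.344 kips/bolt; interior L_c = 3.25 − 1.125 = 2.125, R_n = 39 kips/bolt. φR_n = 0.75 × (2×35.344 + 4×39) = 170.0 kips.
Block shear: shear path 2×[2.375+2×3.25] = 2×8.875 in, A_gv = 4.4375, A_nv = 2×(8.875 − 2.5×1.1875)×0.25 = 2.9531 in²; tension across gage: (2.5 − 1×1.1875)×0.25 = 0.32813 in². R_n = min(0.6×65×2.9531, 0.6×50×4.4375) + 1.0×65×0.32813 = min(115.17, 133.13) + 21.328 = 136.5 kips. φR_n = 0.75 × 136.5 = 102.4 kips.
Tension rupture (net): A_n = (10.0625 − 2×1.1875)×0.25 = 1.9219 in² (U = 1.0, A_e = A_n). φR_n = 0.75 × 65 × 1.9219 = 93.7 kips.
Governing: min(381.7, 170.0, 102.4, 93.7) = 93.7 kips → net-section rupture.

93.7 kips (net-section rupture governs)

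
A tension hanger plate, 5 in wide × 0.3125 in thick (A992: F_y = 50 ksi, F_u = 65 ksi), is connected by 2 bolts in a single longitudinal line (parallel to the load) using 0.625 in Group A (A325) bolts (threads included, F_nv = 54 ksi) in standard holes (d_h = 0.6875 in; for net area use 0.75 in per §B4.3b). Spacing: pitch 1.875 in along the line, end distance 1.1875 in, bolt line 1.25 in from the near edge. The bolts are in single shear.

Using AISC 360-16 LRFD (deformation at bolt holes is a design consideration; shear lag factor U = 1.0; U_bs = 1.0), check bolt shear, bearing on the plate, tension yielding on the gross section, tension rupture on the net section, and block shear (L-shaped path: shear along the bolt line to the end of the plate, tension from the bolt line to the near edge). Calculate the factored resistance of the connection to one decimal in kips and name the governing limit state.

Bolt shear: A_b = π(0.625)²/4 = 0.3068 in². φR_n = 0.75 × 54 × 0.3068 × 2 × 1 = 24.9 kips.
Bearing (0.3125 in plate, F_u = 65 ksi): end bolts L_c = 1.1875 − 0.6875/2 = 0.84375, R_n = min(1.2×0.84375×0.3125×65, 2.4×0.625×0.3125×65) = 20.566 kips/bolt; interior L_c = 1.875 − 0.6875 = 1.1875, R_n = 28.945 kips/bolt. φR_n = 0.75 × (1×20.566 + 1×28.945) = 37.1 kips.
Tension yield (gross): A_g = 5×0.3125 = 1.5625 in². φR_n = 0.90 × 50 × 1.5625 = 70.3 kips.
Tension rupture (net): A_n = (5 − 1×0.75)×0.3125 = 1.3281 in² (U = 1.0, A_e = A_n). φR_n = 0.75 × 65 × 1.3281 = 64.7 kips.
Block shear: shear path 1×[1.1875+1×1.875] = 1×3.0625 in, A_gv = 0.95703, A_nv = 1×(3.0625 − 1.5×0.75)×0.3125 = 0.60547 in²; tension to near edge: (1.25 − 0.5×0.75)×0.3125 = 0.27344 in². R_n = min(0.6×65×0.60547, 0.6×50×0.95703) + 1.0×65×0.27344 = min(23.613, 28.711) + 17.774 = 41.387 kips. φR_n = 0.75 × 41.387 = 31.0 kips.
Governing: min(24.9, 37.1, 70.3, 64.7, 31.0) = 24.9 kips → bolt shear.

24.9 kips (bolt shear governs)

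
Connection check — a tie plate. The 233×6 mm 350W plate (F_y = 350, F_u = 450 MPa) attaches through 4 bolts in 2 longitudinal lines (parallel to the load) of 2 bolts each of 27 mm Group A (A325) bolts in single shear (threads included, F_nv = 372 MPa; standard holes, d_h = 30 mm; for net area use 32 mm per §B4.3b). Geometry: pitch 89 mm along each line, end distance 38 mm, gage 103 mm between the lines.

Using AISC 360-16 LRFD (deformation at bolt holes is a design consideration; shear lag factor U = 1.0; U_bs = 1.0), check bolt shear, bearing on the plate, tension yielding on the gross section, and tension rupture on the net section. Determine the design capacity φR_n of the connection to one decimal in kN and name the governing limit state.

342.2 kN (net-section rupture governs)

Bolt shear: A_b = π(27)²/4 = 572.56 mm². φR_n = 0.75 × 372 × 572.56 × 4 × 1 = 639.0 kN.
Bearing (6 mm plate, F_u = 450 MPa): end bolts L_c = 38 − 30/2 = 23, R_n = min(1.2×23×6×450, 2.4×27×6×450) = 74.52 kN/bolt; interior L_c = 89 − 30 = 59, R_n = 174.96 kN/bolt. φR_n = 0.75 × (2×74.52 + 2×174.96) = 374.2 kN.
Tension yield (gross): A_g = 233×6 = 1398 mm². φR_n = 0.90 × 350 × 1398 = 440.4 kN.
Tension rupture (net): A_n = (233 − 2×32)×6 = 1014 mm² (U = 1.0, A_e = A_n). φR_n = 0.75 × 450 × 1014 = 342.2 kN.
Governing: min(639.0, 374.2, 440.4, 342.2) = 342.2 kN → net-section rupture.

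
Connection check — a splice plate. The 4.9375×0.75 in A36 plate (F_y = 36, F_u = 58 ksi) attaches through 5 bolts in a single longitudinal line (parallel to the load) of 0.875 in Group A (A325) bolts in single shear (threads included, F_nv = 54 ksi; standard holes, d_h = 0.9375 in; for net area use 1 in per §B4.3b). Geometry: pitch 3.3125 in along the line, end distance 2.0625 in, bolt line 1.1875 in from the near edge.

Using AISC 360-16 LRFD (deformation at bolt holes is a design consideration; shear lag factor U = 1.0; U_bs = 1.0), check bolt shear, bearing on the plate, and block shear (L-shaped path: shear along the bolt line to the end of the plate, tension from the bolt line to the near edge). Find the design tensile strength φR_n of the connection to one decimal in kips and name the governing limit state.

Bolt shear: A_b = π(0.875)²/4 = 0.60132 in². φR_n = 0.75 × 54 × 0.60132 × 5 × 1 = 121.8 kips.
Bearing (0.75 in plate, F_u = 58 ksi): end bolts L_c = 2.0625 − 0.9375/2 = 1.59375, R_n = min(1.2×1.59375×0.75×58, 2.4×0.875×0.75×58) = 83.194 kips/bolt; interior L_c = 3.3125 − 0.9375 = 2.375, R_n = 91.35 kips/bolt. φR_n = 0.75 × (1×83.194 + 4×91.35) = 336.4 kips.
Block shear: shear path 1×[2.0625+4×3.3125] = 1×15.3125 in, A_gv = 11.484, A_nv = 1×(15.3125 − 4.5×1)×0.75 = 8.1094 in²; tension to near edge: (1.1875 − 0.5×1)×0.75 = 0.51563 in². R_n = min(0.6×58×8.1094, 0.6×36×11.484) + 1.0×58×0.51563 = min(282.21, 248.05) + 29.907 = 277.96 kips. φR_n = 0.75 × 277.96 = 208.5 kips.
Governing: min(121.8, 336.4, 208.5) = 121.8 kips → bolt shear.

121.8 kips (bolt shear governs)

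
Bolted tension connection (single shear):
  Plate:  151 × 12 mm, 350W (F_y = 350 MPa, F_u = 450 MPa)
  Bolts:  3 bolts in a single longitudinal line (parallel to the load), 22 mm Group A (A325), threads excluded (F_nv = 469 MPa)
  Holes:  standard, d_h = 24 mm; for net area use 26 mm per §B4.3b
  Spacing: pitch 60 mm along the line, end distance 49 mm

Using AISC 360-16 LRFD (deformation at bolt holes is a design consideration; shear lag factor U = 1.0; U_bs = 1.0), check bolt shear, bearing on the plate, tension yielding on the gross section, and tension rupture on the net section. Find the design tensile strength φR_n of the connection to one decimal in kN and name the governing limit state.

Bolt shear: A_b = π(22)²/4 = 380.13 mm². φR_n = 0.75 × 469 × 380.13 × 3 × 1 = 401.1 kN.
Bearing (12 mm plate, F_u = 450 MPa): end bolts L_c = 49 − 24/2 = 37, R_n = min(1.2×37×12×450, 2.4×22×12×450) = 239.76 kN/bolt; interior L_c = 60 − 24 = 36, R_n = 233.28 kN/bolt. φR_n = 0.75 × (1×239.76 + 2×233.28) = 529.7 kN.
Tension yield (gross): A_g = 151×12 = 1812 mm². φR_n = 0.90 × 350 × 1812 = 570.8 kN.
Tension rupture (net): A_n = (151 − 1×26)×12 = 1500 mm² (U = 1.0, A_e = A_n). φR_n = 0.75 × 450 × 1500 = 506.3 kN.
Governing: min(401.1, 529.7, 570.8, 506.3) = 401.1 kN → bolt shear.

401.1 kN (bolt shear governs)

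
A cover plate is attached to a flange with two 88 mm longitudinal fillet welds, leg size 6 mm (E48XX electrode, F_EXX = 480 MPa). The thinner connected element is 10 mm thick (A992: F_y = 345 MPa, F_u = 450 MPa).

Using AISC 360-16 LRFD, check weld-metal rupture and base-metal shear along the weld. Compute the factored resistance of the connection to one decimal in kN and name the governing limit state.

161.3 kN (weld metal governs)

Weld metal: throat = 0.707×6 = 4.242 mm, L = 2×88 = 176 mm. φR_n = 0.75 × 0.6 × 480 × 4.242 × 176 = 161.3 kN.
Base metal shear (10 mm plate): yield φR_n = 1.0×0.6×345×10×176 = 364.3 kN; rupture φR_n = 0.75×0.6×450×10×176 = 356.4 kN; take 356.4 kN (rupture).
Governing: min(161.3, 356.4) = 161.3 kN → weld metal.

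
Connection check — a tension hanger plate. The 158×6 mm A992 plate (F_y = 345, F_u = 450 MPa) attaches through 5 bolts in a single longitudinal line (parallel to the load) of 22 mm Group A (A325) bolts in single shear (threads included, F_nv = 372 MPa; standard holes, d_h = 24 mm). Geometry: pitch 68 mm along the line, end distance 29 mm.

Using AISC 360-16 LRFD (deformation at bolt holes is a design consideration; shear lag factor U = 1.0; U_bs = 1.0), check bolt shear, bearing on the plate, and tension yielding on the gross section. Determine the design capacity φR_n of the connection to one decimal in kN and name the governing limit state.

294.4 kN (gross-section yield governs)

Bolt shear: A_b = π(22)²/4 = 380.13 mm². φR_n = 0.75 × 372 × 380.13 × 5 × 1 = 530.3 kN.
Bearing (6 mm plate, F_u = 450 MPa): end bolts L_c = 29 − 24/2 = 17, R_n = min(1.2×17×6×450, 2.4×22×6×450) = 55.08 kN/bolt; interior L_c = 68 − 24 = 44, R_n = 142.56 kN/bolt. φR_n = 0.75 × (1×55.08 + 4×142.56) = 469.0 kN.
Tension yield (gross): A_g = 158×6 = 948 mm². φR_n = 0.90 × 345 × 948 = 294.4 kN.
Governing: min(530.3, 469.0, 294.4) = 294.4 kN → gross-section yield.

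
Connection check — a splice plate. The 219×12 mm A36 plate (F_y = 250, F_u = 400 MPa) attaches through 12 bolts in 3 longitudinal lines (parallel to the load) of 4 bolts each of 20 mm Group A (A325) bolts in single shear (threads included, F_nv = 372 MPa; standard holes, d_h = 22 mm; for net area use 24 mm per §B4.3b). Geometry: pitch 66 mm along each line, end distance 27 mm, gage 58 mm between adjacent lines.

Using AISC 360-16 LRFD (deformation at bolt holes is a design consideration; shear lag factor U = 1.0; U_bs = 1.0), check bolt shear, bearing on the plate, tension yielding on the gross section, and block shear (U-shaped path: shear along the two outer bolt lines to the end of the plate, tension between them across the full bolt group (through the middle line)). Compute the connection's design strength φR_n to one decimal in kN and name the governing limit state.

591.3 kN (gross-section yield governs)

Bolt shear: A_b = π(20)²/4 = 314.16 mm². φR_n = 0.75 × 372 × 314.16 × 12 × 1 = 1051.8 kN.
Bearing (12 mm plate, F_u = 400 MPa): end bolts L_c = 27 − 22/2 = 16, R_n = min(1.2×16×12×400, 2.4×20×12×400) = 92.16 kN/bolt; interior L_c = 66 − 22 = 44, R_n = 230.4 kN/bolt. φR_n = 0.75 × (3×92.16 + 9×230.4) = 1762.6 kN.
Tension yield (gross): A_g = 219×12 = 2628 mm². φR_n = 0.90 × 250 × 2628 = 591.3 kN.
Block shear: shear path 2×[27+3×66] = 2×225 mm, A_gv = 5400, A_nv = 2×(225 − 3.5×24)×12 = 3384 mm²; tension across gage: (116 − 2×24)×12 = 816 mm². R_n = min(0.6×400×3384, 0.6×250×5400) + 1.0×400×816 = min(812.16, 810) + 326.4 = 1136.4 kN. φR_n = 0.75 × 1136.4 = 852.3 kN.
Governing: min(1051.8, 1762.6, 591.3, 852.3) = 591.3 kN → gross-section yield.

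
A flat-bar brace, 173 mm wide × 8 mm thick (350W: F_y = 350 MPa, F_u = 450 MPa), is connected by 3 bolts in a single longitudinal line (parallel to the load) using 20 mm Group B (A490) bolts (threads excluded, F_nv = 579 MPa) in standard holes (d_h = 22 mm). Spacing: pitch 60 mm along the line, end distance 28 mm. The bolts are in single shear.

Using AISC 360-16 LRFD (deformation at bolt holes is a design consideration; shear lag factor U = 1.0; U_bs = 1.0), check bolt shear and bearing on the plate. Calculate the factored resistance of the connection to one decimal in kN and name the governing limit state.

Bolt shear: A_b = π(20)²/4 = 314.16 mm². φR_n = 0.75 × 579 × 314.16 × 3 × 1 = 409.3 kN.
Bearing (8 mm plate, F_u = 450 MPa): end bolts L_c = 28 − 22/2 = 17, R_n = min(1.2×17×8×450, 2.4×20×8×450) = 73.44 kN/bolt; interior L_c = 60 − 22 = 38, R_n = 164.16 kN/bolt. φR_n = 0.75 × (1×73.44 + 2×164.16) = 301.3 kN.
Governing: min(409.3, 301.3) = 301.3 kN → bearing.

301.3 kN (bearing governs)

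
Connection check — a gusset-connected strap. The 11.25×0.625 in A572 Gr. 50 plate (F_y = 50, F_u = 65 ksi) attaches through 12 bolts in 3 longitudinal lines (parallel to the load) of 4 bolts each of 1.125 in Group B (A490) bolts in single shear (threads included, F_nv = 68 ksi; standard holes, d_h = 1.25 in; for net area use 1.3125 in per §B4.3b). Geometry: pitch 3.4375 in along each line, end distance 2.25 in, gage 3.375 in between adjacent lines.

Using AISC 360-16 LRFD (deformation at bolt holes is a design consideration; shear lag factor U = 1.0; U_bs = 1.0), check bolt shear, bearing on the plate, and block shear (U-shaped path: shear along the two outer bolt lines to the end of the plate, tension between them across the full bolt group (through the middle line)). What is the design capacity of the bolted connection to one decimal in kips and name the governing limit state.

Bolt shear: A_b = π(1.125)²/4 = 0.99402 in². φR_n = 0.75 × 68 × 0.99402 × 12 × 1 = 608.3 kips.
Bearing (0.625 in plate, F_u = 65 ksi): end bolts L_c = 2.25 − 1.25/2 = 1.625, R_n = min(1.2×1.625×0.625×65, 2.4×1.125×0.625×65) = 79.219 kips/bolt; interior L_c = 3.4375 − 1.25 = 2.1875, R_n = 106.64 kips/bolt. φR_n = 0.75 × (3×79.219 + 9×106.64) = 898.1 kips.
Block shear: shear path 2×[2.25+3×3.4375] = 2×12.5625 in, A_gv = 15.703, A_nv = 2×(12.5625 − 3.5×1.3125)×0.625 = 9.9609 in²; tension across gage: (6.75 − 2×1.3125)×0.625 = 2.5781 in². R_n = min(0.6×65×9.9609, 0.6×50×15.703) + 1.0×65×2.5781 = min(388.48, 471.09) + 167.58 = 556.06 kips. φR_n = 0.75 × 556.06 = 417.0 kips.
Governing: min(608.3, 898.1, 417.0) = 417.0 kips → block shear.

417.0 kips (block shear governs)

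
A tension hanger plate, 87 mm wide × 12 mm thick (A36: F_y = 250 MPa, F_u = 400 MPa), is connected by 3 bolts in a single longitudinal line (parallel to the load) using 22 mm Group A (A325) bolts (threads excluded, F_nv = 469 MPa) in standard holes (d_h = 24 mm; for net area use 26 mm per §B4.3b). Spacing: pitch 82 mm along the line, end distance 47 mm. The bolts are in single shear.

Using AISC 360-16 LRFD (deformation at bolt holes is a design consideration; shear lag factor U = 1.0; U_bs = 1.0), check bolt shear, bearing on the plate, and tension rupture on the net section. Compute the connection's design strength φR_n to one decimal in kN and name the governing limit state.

219.6 kN (net-section rupture governs)

Bolt shear: A_b = π(22)²/4 = 380.13 mm². φR_n = 0.75 × 469 × 380.13 × 3 × 1 = 401.1 kN.
Bearing (12 mm plate, F_u = 400 MPa): end bolts L_c = 47 − 24/2 = 35, R_n = min(1.2×35×12×400, 2.4×22×12×400) = 201.6 kN/bolt; interior L_c = 82 − 24 = 58, R_n = 253.44 kN/bolt. φR_n = 0.75 × (1×201.6 + 2×253.44) = 531.4 kN.
Tension rupture (net): A_n = (87 − 1×26)×12 = 732 mm² (U = 1.0, A_e = A_n). φR_n = 0.75 × 400 × 732 = 219.6 kN.
Governing: min(401.1, 531.4, 219.6) = 219.6 kN → net-section rupture.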